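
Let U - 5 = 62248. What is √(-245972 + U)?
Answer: I*√183719 ≈ 428.62*I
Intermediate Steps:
U = 62253 (U = 5 + 62248 = 62253)
√(-245972 + U) = √(-245972 + 62253) = √(-183719) = I*√183719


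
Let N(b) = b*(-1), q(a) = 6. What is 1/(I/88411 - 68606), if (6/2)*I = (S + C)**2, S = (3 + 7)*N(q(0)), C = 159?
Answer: -88411/6065521799 ≈ -1.4576e-5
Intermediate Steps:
N(b) = -b
S = -60 (S = (3 + 7)*(-1*6) = 10*(-6) = -60)
I = 3267 (I = (-60 + 159)**2/3 = (1/3)*99**2 = (1/3)*9801 = 3267)
1/(I/88411 - 68606) = 1/(3267/88411 - 68606) = 1/(-6065521799/88411) = -88411/6065521799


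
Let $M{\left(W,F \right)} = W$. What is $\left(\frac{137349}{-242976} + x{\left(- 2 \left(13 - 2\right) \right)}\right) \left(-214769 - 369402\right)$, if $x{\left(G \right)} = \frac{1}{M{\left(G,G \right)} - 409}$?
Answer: $\frac{11574451662515}{34907552} \approx 3.3157 \cdot 10^{5}$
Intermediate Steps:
$x{\left(G \right)} = \frac{1}{-409 + G}$ ($x{\left(G \right)} = \frac{1}{G - 409} = \frac{1}{-409 + G}$)
$\left(\frac{137349}{-242976} + x{\left(- 2 \left(13 - 2\right) \right)}\right) \left(-214769 - 369402\right) = \left(\frac{137349}{-242976} + \frac{1}{-409 - 2 \left(13 - 2\right)}\right) \left(-214769 - 369402\right) = \left(137349 \left(- \frac{1}{242976}\right) + \frac{1}{-409 - 22}\right) \left(-584171\right) = \left(- \frac{45783}{80992} + \frac{1}{-409 - 22}\right) \left(-584171\right) = \left(- \frac{45783}{80992} + \frac{1}{-431}\right) \left(-584171\right) = \left(- \frac{45783}{80992} - \frac{1}{431}\right) \left(-584171\right) = \left(- \frac{19813465}{34907552}\right) \left(-584171\right) = \frac{11574451662515}{34907552}$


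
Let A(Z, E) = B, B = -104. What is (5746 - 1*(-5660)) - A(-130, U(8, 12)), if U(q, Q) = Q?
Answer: 11510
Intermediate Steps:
A(Z, E) = -104
(5746 - 1*(-5660)) - A(-130, U(8, 12)) = (5746 - 1*(-5660)) - 1*(-104) = (5746 + 5660) + 104 = 11406 + 104 = 11510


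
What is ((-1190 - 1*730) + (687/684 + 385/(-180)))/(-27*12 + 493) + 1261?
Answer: 36113125/28899 ≈ 1249.6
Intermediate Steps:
((-1190 - 1*730) + (687/684 + 385/(-180)))/(-27*12 + 493) + 1261 = ((-1190 - 730) + (687*(1/684) + 385*(-1/180)))/(-324 + 493) + 1261 = (-1920 + (229/228 - 77/36))/169 + 1261 = (-1920 - 194/171)*(1/169) + 1261 = -328514/171*1/169 + 1261 = -328514/28899 + 1261 = 36113125/28899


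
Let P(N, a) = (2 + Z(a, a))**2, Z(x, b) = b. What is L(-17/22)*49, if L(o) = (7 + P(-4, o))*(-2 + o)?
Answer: -12305713/10648 ≈ -1155.7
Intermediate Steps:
P(N, a) = (2 + a)**2
L(o) = (-2 + o)*(7 + (2 + o)**2) (L(o) = (7 + (2 + o)**2)*(-2 + o) = (-2 + o)*(7 + (2 + o)**2))
L(-17/22)*49 = (-22 + (-17/22)**3 + 2*(-17/22)**2 + 3*(-17/22))*49 = (-22 - 4913/10648 + 2*(289/484) - 51/22)*49 = (-22 - 4913/10648 + 289/242 - 51/22)*49 = -251137/10648*49 = -12305713/10648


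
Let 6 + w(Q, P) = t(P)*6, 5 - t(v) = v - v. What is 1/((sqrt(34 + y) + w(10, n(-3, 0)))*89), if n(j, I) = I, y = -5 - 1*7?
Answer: 12/24653 - sqrt(22)/49306 ≈ 0.00039163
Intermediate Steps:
y = -12 (y = -5 - 7 = -12)
t(v) = 5 (t(v) = 5 - (v - v) = 5 - 1*0 = 5 + 0 = 5)
w(Q, P) = 24 (w(Q, P) = -6 + 5*6 = -6 + 30 = 24)
1/((sqrt(34 + y) + w(10, n(-3, 0)))*89) = 1/((sqrt(34 - 12) + 24)*89) = 1/((sqrt(22) + 24)*89) = 1/((24 + sqrt(22))*89) = 1/(2136 + 89*sqrt(22))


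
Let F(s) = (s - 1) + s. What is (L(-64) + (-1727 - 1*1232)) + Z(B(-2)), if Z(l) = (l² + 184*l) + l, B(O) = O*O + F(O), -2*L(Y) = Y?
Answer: -3111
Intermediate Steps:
F(s) = -1 + 2*s (F(s) = (-1 + s) + s = -1 + 2*s)
L(Y) = -Y/2
B(O) = -1 + O² + 2*O (B(O) = O*O + (-1 + 2*O) = O² + (-1 + 2*O) = -1 + O² + 2*O)
Z(l) = l² + 185*l
(L(-64) + (-1727 - 1*1232)) + Z(B(-2)) = (-½*(-64) + (-1727 - 1*1232)) + (-1 + (-2)² + 2*(-2))*(185 + (-1 + (-2)² + 2*(-2))) = (32 + (-1727 - 1232)) + (-1 + 4 - 4)*(185 + (-1 + 4 - 4)) = (32 - 2959) - (185 - 1) = -2927 - 1*184 = -2927 - 184 = -3111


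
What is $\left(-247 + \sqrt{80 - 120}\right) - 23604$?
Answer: $-23851 + 2 i \sqrt{10} \approx -23851.0 + 6.3246 i$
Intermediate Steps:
$\left(-247 + \sqrt{80 - 120}\right) - 23604 = \left(-247 + \sqrt{-40}\right) - 23604 = \left(-247 + 2 i \sqrt{10}\right) - 23604 = -23851 + 2 i \sqrt{10}$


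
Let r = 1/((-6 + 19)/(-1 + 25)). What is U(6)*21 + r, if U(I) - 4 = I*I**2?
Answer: 60084/13 ≈ 4621.8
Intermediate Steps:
U(I) = 4 + I**3 (U(I) = 4 + I*I**2 = 4 + I**3)
r = 24/13 (r = 1/(13/24) = 24/13 ≈ 1.8462)
U(6)*21 + r = (4 + 6**3)*21 + 24/13 = (4 + 216)*21 + 24/13 = 220*21 + 24/13 = 4620 + 24/13 = 60084/13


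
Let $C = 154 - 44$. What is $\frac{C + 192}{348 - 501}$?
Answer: $- \frac{302}{153} \approx -1.9739$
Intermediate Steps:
$C = 110$ ($C = 154 - 44 = 110$)
$\frac{C + 192}{348 - 501} = \frac{110 + 192}{348 - 501} = \frac{302}{-153} = 302 \left(- \frac{1}{153}\right) = - \frac{302}{153}$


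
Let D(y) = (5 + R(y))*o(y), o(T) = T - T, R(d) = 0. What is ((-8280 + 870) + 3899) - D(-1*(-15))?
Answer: -3511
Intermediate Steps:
o(T) = 0
D(y) = 0 (D(y) = (5 + 0)*0 = 5*0 = 0)
((-8280 + 870) + 3899) - D(-1*(-15)) = ((-8280 + 870) + 3899) - 1*0 = (-7410 + 3899) + 0 = -3511 + 0 = -3511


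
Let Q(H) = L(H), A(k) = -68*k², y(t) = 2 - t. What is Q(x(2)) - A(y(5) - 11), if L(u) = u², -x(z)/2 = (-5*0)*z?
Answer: 13328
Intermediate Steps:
x(z) = 0 (x(z) = -2*(-5*0)*z = -0*z = -2*0 = 0)
Q(H) = H²
Q(x(2)) - A(y(5) - 11) = 0² - (-68)*((2 - 1*5) - 11)² = 0 - (-68)*((2 - 5) - 11)² = 0 - (-68)*(-3 - 11)² = 0 - (-68)*(-14)² = 0 - (-68)*196 = 0 - 1*(-13328) = 0 + 13328 = 13328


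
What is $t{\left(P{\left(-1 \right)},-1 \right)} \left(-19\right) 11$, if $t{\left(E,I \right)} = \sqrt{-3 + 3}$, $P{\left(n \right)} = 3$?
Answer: $0$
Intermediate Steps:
$t{\left(E,I \right)} = 0$ ($t{\left(E,I \right)} = \sqrt{0} = 0$)
$t{\left(P{\left(-1 \right)},-1 \right)} \left(-19\right) 11 = 0 \left(-19\right) 11 = 0 \cdot 11 = 0$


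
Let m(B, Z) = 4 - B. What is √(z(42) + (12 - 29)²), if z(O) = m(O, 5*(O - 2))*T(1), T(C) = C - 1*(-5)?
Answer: √61 ≈ 7.8102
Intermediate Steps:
T(C) = 5 + C (T(C) = C + 5 = 5 + C)
z(O) = 24 - 6*O (z(O) = (4 - O)*(5 + 1) = (4 - O)*6 = 24 - 6*O)
√(z(42) + (12 - 29)²) = √((24 - 6*42) + (12 - 29)²) = √((24 - 252) + (-17)²) = √(-228 + 289) = √61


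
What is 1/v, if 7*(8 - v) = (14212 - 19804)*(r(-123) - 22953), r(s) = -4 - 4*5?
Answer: -7/128487328 ≈ -5.4480e-8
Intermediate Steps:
r(s) = -24 (r(s) = -4 - 20 = -24)
v = -128487328/7 (v = 8 - (14212 - 19804)*(-24 - 22953)/7 = 8 - (-5592)*(-22977)/7 = 8 - ⅐*128487384 = 8 - 128487384/7 = -128487328/7 ≈ -1.8355e+7)
1/v = 1/(-128487328/7) = -7/128487328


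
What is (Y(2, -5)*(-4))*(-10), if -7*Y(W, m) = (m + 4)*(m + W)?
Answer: -120/7 ≈ -17.143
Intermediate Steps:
Y(W, m) = -(4 + m)*(W + m)/7 (Y(W, m) = -(m + 4)*(m + W)/7 = -(4 + m)*(W + m)/7)
(Y(2, -5)*(-4))*(-10) = ((-4/7*2 - 4/7*(-5) - ⅐*(-5)² - ⅐*2*(-5))*(-4))*(-10) = ((-8/7 + 20/7 - ⅐*25 + 10/7)*(-4))*(-10) = ((-8/7 + 20/7 - 25/7 + 10/7)*(-4))*(-10) = -3/7*(-4)*(-10) = (12/7)*(-10) = -120/7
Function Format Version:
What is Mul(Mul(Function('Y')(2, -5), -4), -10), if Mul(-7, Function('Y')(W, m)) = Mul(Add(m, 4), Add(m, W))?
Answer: Rational(-120, 7) ≈ -17.143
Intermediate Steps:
Function('Y')(W, m) = Mul(Rational(-1, 7), Add(4, m), Add(W, m)) (Function('Y')(W, m) = Mul(Rational(-1, 7), Mul(Add(m, 4), Add(m, W))) = Mul(Rational(-1, 7), Mul(Add(4, m), Add(W, m))) = Mul(Rational(-1, 7), Add(4, m), Add(W, m)))
Mul(Mul(Function('Y')(2, -5), -4), -10) = Mul(Mul(Add(Mul(Rational(-4, 7), 2), Mul(Rational(-4, 7), -5), Mul(Rational(-1, 7), Pow(-5, 2)), Mul(Rational(-1, 7), 2, -5)), -4), -10) = Mul(Mul(Add(Rational(-8, 7), Rational(20, 7), Mul(Rational(-1, 7), 25), Rational(10, 7)), -4), -10) = Mul(Mul(Add(Rational(-8, 7), Rational(20, 7), Rational(-25, 7), Rational(10, 7)), -4), -10) = Mul(Mul(Rational(-3, 7), -4), -10) = Mul(Rational(12, 7), -10) = Rational(-120, 7)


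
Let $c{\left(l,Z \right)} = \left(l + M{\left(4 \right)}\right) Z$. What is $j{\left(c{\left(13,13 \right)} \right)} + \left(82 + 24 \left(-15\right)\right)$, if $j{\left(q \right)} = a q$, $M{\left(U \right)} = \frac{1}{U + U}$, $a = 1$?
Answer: $- \frac{859}{8} \approx -107.38$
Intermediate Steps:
$M{\left(U \right)} = \frac{1}{2 U}$
$c{\left(l,Z \right)} = Z \left(\frac{1}{8} + l\right)$ ($c{\left(l,Z \right)} = \left(l + \frac{1}{2 \cdot 4}\right) Z = \left(l + \frac{1}{2} \cdot \frac{1}{4}\right) Z = \left(l + \frac{1}{8}\right) Z = \left(\frac{1}{8} + l\right) Z = Z \left(\frac{1}{8} + l\right)$)
$j{\left(q \right)} = q$ ($j{\left(q \right)} = 1 q = q$)
$j{\left(c{\left(13,13 \right)} \right)} + \left(82 + 24 \left(-15\right)\right) = 13 \left(\frac{1}{8} + 13\right) + \left(82 + 24 \left(-15\right)\right) = 13 \cdot \frac{105}{8} + \left(82 - 360\right) = \frac{1365}{8} - 278 = - \frac{859}{8}$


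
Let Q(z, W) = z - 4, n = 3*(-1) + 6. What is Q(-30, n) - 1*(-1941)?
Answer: 1907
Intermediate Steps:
n = 3 (n = -3 + 6 = 3)
Q(z, W) = -4 + z
Q(-30, n) - 1*(-1941) = (-4 - 30) - 1*(-1941) = -34 + 1941 = 1907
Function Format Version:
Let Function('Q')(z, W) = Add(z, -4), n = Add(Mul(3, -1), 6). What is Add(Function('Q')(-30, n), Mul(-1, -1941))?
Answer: 1907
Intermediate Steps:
n = 3 (n = Add(-3, 6) = 3)
Function('Q')(z, W) = Add(-4, z)
Add(Function('Q')(-30, n), Mul(-1, -1941)) = Add(Add(-4, -30), Mul(-1, -1941)) = Add(-34, 1941) = 1907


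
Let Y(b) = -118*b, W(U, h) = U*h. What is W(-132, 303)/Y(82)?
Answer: 9999/2419 ≈ 4.1335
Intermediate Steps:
W(-132, 303)/Y(82) = (-132*303)/((-118*82)) = -39996/(-9676) = -39996*(-1/9676) = 9999/2419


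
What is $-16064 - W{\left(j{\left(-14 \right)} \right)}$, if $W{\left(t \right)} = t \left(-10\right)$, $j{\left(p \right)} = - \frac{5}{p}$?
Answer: $- \frac{112423}{7} \approx -16060.0$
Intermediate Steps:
$W{\left(t \right)} = - 10 t$
$-16064 - W{\left(j{\left(-14 \right)} \right)} = -16064 - - 10 \left(- \frac{5}{-14}\right) = -16064 - - 10 \left(\left(-5\right) \left(- \frac{1}{14}\right)\right) = -16064 - \left(-10\right) \frac{5}{14} = -16064 - - \frac{25}{7} = -16064 + \frac{25}{7} = - \frac{112423}{7}$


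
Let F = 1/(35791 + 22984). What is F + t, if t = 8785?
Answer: 516338376/58775 ≈ 8785.0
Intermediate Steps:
F = 1/58775 ≈ 1.7014e-5
F + t = 1/58775 + 8785 = 516338376/58775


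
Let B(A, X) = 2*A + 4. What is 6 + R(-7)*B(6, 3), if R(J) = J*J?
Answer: 790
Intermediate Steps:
R(J) = J**2
B(A, X) = 4 + 2*A
6 + R(-7)*B(6, 3) = 6 + (-7)**2*(4 + 2*6) = 6 + 49*(4 + 12) = 6 + 49*16 = 6 + 784 = 790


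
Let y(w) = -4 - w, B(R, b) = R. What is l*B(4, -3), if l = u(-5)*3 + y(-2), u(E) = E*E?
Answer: 292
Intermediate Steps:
u(E) = E²
l = 73 (l = (-5)²*3 + (-4 - 1*(-2)) = 25*3 + (-4 + 2) = 75 - 2 = 73)
l*B(4, -3) = 73*4 = 292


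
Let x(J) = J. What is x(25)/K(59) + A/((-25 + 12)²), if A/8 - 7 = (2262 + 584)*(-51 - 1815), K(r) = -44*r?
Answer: -110291147297/438724 ≈ -2.5139e+5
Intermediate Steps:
A = -42485032 (A = 56 + 8*((2262 + 584)*(-51 - 1815)) = 56 + 8*(2846*(-1866)) = 56 + 8*(-5310636) = 56 - 42485088 = -42485032)
x(25)/K(59) + A/((-25 + 12)²) = 25/((-44*59)) - 42485032/(-25 + 12)² = 25/(-2596) - 42485032/((-13)²) = 25*(-1/2596) - 42485032/169 = -25/2596 - 42485032*1/169 = -25/2596 - 42485032/169 = -110291147297/438724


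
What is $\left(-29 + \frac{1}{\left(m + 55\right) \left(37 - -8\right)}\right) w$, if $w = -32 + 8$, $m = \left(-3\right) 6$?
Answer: $\frac{386272}{555} \approx 695.99$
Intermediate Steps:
$m = -18$
$w = -24$
$\left(-29 + \frac{1}{\left(m + 55\right) \left(37 - -8\right)}\right) w = \left(-29 + \frac{1}{\left(-18 + 55\right) \left(37 - -8\right)}\right) \left(-24\right) = \left(-29 + \frac{1}{37 \left(37 + 8\right)}\right) \left(-24\right) = \left(-29 + \frac{1}{37 \cdot 45}\right) \left(-24\right) = \left(-29 + \frac{1}{1665}\right) \left(-24\right) = \left(- \frac{48284}{1665}\right) \left(-24\right) = \frac{386272}{555}$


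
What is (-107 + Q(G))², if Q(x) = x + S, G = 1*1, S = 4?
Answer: 10404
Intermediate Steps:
G = 1
Q(x) = 4 + x (Q(x) = x + 4 = 4 + x)
(-107 + Q(G))² = (-107 + (4 + 1))² = (-107 + 5)² = (-102)² = 10404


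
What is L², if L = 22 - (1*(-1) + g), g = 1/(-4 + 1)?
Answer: 4900/9 ≈ 544.44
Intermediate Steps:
g = -⅓ (g = 1/(-3) = -⅓ ≈ -0.33333)
L = 70/3 (L = 22 - (1*(-1) - ⅓) = 22 - (-1 - ⅓) = 22 - 1*(-4/3) = 22 + 4/3 = 70/3 ≈ 23.333)
L² = (70/3)² = 4900/9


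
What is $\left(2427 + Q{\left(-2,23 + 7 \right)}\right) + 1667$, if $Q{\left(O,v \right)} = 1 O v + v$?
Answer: $4064$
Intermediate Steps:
$Q{\left(O,v \right)} = v + O v$ ($Q{\left(O,v \right)} = O v + v = v + O v$)
$\left(2427 + Q{\left(-2,23 + 7 \right)}\right) + 1667 = \left(2427 + \left(23 + 7\right) \left(1 - 2\right)\right) + 1667 = \left(2427 + 30 \left(-1\right)\right) + 1667 = \left(2427 - 30\right) + 1667 = 2397 + 1667 = 4064$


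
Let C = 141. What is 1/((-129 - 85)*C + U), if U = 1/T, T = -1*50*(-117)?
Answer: -5850/176517899 ≈ -3.3141e-5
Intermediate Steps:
T = 5850 (T = -50*(-117) = 5850)
U = 1/5850 ≈ 0.00017094
1/((-129 - 85)*C + U) = 1/((-129 - 85)*141 + 1/5850) = 1/(-214*141 + 1/5850) = 1/(-30174 + 1/5850) = 1/(-176517899/5850) = -5850/176517899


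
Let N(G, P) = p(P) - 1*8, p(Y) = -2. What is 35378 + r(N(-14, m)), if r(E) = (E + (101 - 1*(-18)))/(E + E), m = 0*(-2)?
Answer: 707451/20 ≈ 35373.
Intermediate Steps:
m = 0
N(G, P) = -10 (N(G, P) = -2 - 1*8 = -2 - 8 = -10)
r(E) = (119 + E)/(2*E) (r(E) = (E + (101 + 18))/((2*E)) = (E + 119)*(1/(2*E)) = (119 + E)*(1/(2*E)) = (119 + E)/(2*E))
35378 + r(N(-14, m)) = 35378 + (1/2)*(119 - 10)/(-10) = 35378 + (1/2)*(-1/10)*109 = 35378 - 109/20 = 707451/20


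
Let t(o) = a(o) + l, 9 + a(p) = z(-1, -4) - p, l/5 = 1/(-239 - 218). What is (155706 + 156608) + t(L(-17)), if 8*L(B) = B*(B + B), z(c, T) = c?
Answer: 570759619/1828 ≈ 3.1223e+5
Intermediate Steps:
l = -5/457 (l = 5/(-239 - 218) = 5/(-457) = 5*(-1/457) = -5/457 ≈ -0.010941)
L(B) = B²/4 (L(B) = (B*(B + B))/8 = (B*(2*B))/8 = (2*B²)/8 = B²/4)
a(p) = -10 - p (a(p) = -9 + (-1 - p) = -10 - p)
t(o) = -4575/457 - o (t(o) = (-10 - o) - 5/457 = -4575/457 - o)
(155706 + 156608) + t(L(-17)) = (155706 + 156608) + (-4575/457 - (-17)²/4) = 312314 + (-4575/457 - 289/4) = 312314 - 150373/1828 = 570759619/1828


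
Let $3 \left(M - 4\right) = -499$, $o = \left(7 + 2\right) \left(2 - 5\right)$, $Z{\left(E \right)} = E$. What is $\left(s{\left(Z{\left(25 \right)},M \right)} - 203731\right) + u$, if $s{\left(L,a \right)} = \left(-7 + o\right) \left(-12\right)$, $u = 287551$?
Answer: $84228$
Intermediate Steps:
$o = -27$ ($o = 9 \left(-3\right) = -27$)
$M = - \frac{487}{3}$ ($M = 4 + \frac{1}{3} \left(-499\right) = 4 - \frac{499}{3} = - \frac{487}{3} \approx -162.33$)
$s{\left(L,a \right)} = 408$ ($s{\left(L,a \right)} = \left(-7 - 27\right) \left(-12\right) = \left(-34\right) \left(-12\right) = 408$)
$\left(s{\left(Z{\left(25 \right)},M \right)} - 203731\right) + u = \left(408 - 203731\right) + 287551 = -203323 + 287551 = 84228$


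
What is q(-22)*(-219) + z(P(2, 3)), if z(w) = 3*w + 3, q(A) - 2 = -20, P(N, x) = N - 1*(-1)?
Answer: 3954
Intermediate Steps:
P(N, x) = 1 + N (P(N, x) = N + 1 = 1 + N)
q(A) = -18 (q(A) = 2 - 20 = -18)
z(w) = 3 + 3*w
q(-22)*(-219) + z(P(2, 3)) = -18*(-219) + (3 + 3*(1 + 2)) = 3942 + (3 + 3*3) = 3942 + (3 + 9) = 3942 + 12 = 3954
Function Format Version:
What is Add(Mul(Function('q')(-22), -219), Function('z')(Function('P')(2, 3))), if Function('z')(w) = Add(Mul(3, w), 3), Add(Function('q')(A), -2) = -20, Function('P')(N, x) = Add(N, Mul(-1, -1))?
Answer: 3954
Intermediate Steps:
Function('P')(N, x) = Add(1, N) (Function('P')(N, x) = Add(N, 1) = Add(1, N))
Function('q')(A) = -18 (Function('q')(A) = Add(2, -20) = -18)
Function('z')(w) = Add(3, Mul(3, w))
Add(Mul(Function('q')(-22), -219), Function('z')(Function('P')(2, 3))) = Add(Mul(-18, -219), Add(3, Mul(3, Add(1, 2)))) = Add(3942, Add(3, Mul(3, 3))) = Add(3942, Add(3, 9)) = Add(3942, 12) = 3954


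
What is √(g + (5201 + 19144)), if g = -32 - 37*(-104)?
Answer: 3*√3129 ≈ 167.81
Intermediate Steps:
g = 3816 (g = -32 + 3848 = 3816)
√(g + (5201 + 19144)) = √(3816 + (5201 + 19144)) = √(3816 + 24345) = √28161 = 3*√3129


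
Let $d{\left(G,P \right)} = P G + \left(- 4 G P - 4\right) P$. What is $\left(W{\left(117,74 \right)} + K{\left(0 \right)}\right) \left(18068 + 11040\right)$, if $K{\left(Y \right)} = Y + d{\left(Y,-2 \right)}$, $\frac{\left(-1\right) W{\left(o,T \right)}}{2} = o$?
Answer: $-6578408$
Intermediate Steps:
$W{\left(o,T \right)} = - 2 o$
$d{\left(G,P \right)} = G P + P \left(-4 - 4 G P\right)$ ($d{\left(G,P \right)} = G P + \left(- 4 G P - 4\right) P = G P + \left(-4 - 4 G P\right) P = G P + P \left(-4 - 4 G P\right)$)
$K{\left(Y \right)} = 8 - 17 Y$ ($K{\left(Y \right)} = Y - 2 \left(-4 + Y - 4 Y \left(-2\right)\right) = Y - 2 \left(-4 + Y + 8 Y\right) = Y - 2 \left(-4 + 9 Y\right) = Y - \left(-8 + 18 Y\right) = 8 - 17 Y$)
$\left(W{\left(117,74 \right)} + K{\left(0 \right)}\right) \left(18068 + 11040\right) = \left(\left(-2\right) 117 + \left(8 - 0\right)\right) \left(18068 + 11040\right) = \left(-234 + \left(8 + 0\right)\right) 29108 = \left(-234 + 8\right) 29108 = \left(-226\right) 29108 = -6578408$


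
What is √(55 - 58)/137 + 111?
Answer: 111 + I*√3/137 ≈ 111.0 + 0.012643*I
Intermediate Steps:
√(55 - 58)/137 + 111 = √(-3)/137 + 111 = (I*√3)/137 + 111 = I*√3/137 + 111 = 111 + I*√3/137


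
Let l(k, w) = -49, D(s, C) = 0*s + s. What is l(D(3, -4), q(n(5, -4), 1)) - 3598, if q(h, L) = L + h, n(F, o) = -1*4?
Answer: -3647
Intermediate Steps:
n(F, o) = -4
D(s, C) = s (D(s, C) = 0 + s = s)
l(D(3, -4), q(n(5, -4), 1)) - 3598 = -49 - 3598 = -3647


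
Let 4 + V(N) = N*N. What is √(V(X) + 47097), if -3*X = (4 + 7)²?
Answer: √438478/3 ≈ 220.73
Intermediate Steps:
X = -121/3 (X = -(4 + 7)²/3 = -⅓*11² = -⅓*121 = -121/3 ≈ -40.333)
V(N) = -4 + N² (V(N) = -4 + N*N = -4 + N²)
√(V(X) + 47097) = √((-4 + (-121/3)²) + 47097) = √((-4 + 14641/9) + 47097) = √(14605/9 + 47097) = √(438478/9) = √438478/3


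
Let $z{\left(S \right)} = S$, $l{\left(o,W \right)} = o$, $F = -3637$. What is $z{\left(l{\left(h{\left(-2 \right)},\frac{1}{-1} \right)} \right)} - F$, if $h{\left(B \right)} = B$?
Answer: $3635$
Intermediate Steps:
$z{\left(l{\left(h{\left(-2 \right)},\frac{1}{-1} \right)} \right)} - F = -2 - -3637 = -2 + 3637 = 3635$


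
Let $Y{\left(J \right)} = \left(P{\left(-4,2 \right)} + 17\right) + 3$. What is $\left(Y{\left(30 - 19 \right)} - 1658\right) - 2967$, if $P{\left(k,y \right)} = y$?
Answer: $-4603$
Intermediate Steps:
$Y{\left(J \right)} = 22$ ($Y{\left(J \right)} = \left(2 + 17\right) + 3 = 19 + 3 = 22$)
$\left(Y{\left(30 - 19 \right)} - 1658\right) - 2967 = \left(22 - 1658\right) - 2967 = -1636 - 2967 = -4603$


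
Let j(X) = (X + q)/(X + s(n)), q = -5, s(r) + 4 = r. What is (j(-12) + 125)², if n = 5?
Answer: 1937664/121 ≈ 16014.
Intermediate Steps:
s(r) = -4 + r
j(X) = (-5 + X)/(1 + X) (j(X) = (X - 5)/(X + (-4 + 5)) = (-5 + X)/(X + 1) = (-5 + X)/(1 + X))
(j(-12) + 125)² = ((-5 - 12)/(1 - 12) + 125)² = (-17/(-11) + 125)² = (-1/11*(-17) + 125)² = (17/11 + 125)² = (1392/11)² = 1937664/121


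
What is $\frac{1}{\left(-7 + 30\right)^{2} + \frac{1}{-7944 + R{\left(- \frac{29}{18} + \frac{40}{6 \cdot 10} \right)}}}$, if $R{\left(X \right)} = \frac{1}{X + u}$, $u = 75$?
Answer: $\frac{10589334}{5601756353} \approx 0.0018904$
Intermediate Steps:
$R{\left(X \right)} = \frac{1}{75 + X}$ ($R{\left(X \right)} = \frac{1}{X + 75} = \frac{1}{75 + X}$)
$\frac{1}{\left(-7 + 30\right)^{2} + \frac{1}{-7944 + R{\left(- \frac{29}{18} + \frac{40}{6 \cdot 10} \right)}}} = \frac{1}{\left(-7 + 30\right)^{2} + \frac{1}{-7944 + \frac{1}{75 + \left(- \frac{29}{18} + \frac{40}{6 \cdot 10}\right)}}} = \frac{1}{23^{2} + \frac{1}{-7944 + \frac{1}{75 + \left(\left(-29\right) \frac{1}{18} + \frac{40}{60}\right)}}} = \frac{1}{529 + \frac{1}{-7944 + \frac{1}{75 + \left(- \frac{29}{18} + 40 \cdot \frac{1}{60}\right)}}} = \frac{1}{529 + \frac{1}{-7944 + \frac{1}{75 + \left(- \frac{29}{18} + \frac{2}{3}\right)}}} = \frac{1}{529 + \frac{1}{-7944 + \frac{1}{75 - \frac{17}{18}}}} = \frac{1}{529 + \frac{1}{-7944 + \frac{1}{\frac{1333}{18}}}} = \frac{1}{529 + \frac{1}{-7944 + \frac{18}{1333}}} = \frac{1}{529 + \frac{1}{- \frac{10589334}{1333}}} = \frac{1}{529 - \frac{1333}{10589334}} = \frac{1}{\frac{5601756353}{10589334}} = \frac{10589334}{5601756353}$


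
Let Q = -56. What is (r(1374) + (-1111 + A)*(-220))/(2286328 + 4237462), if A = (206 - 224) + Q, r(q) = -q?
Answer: 129663/3261895 ≈ 0.039751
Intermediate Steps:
A = -74 (A = (206 - 224) - 56 = -18 - 56 = -74)
(r(1374) + (-1111 + A)*(-220))/(2286328 + 4237462) = (-1*1374 + (-1111 - 74)*(-220))/(2286328 + 4237462) = (-1374 - 1185*(-220))/6523790 = (-1374 + 260700)*(1/6523790) = 259326*(1/6523790) = 129663/3261895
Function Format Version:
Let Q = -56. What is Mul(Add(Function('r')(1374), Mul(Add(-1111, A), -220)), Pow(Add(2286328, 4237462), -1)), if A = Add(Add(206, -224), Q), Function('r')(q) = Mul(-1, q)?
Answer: Rational(129663, 3261895) ≈ 0.039751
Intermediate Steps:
A = -74 (A = Add(Add(206, -224), -56) = Add(-18, -56) = -74)
Mul(Add(Function('r')(1374), Mul(Add(-1111, A), -220)), Pow(Add(2286328, 4237462), -1)) = Mul(Add(Mul(-1, 1374), Mul(Add(-1111, -74), -220)), Pow(Add(2286328, 4237462), -1)) = Mul(Add(-1374, Mul(-1185, -220)), Pow(6523790, -1)) = Mul(Add(-1374, 260700), Rational(1, 6523790)) = Mul(259326, Rational(1, 6523790)) = Rational(129663, 3261895)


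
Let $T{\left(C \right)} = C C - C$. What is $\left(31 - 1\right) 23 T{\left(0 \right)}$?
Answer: $0$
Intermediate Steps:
$T{\left(C \right)} = C^{2} - C$
$\left(31 - 1\right) 23 T{\left(0 \right)} = \left(31 - 1\right) 23 \cdot 0 \left(-1 + 0\right) = 30 \cdot 23 \cdot 0 \left(-1\right) = 690 \cdot 0 = 0$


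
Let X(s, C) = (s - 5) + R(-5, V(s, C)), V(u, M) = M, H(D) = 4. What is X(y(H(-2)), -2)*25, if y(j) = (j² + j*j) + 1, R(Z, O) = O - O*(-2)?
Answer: 550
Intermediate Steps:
R(Z, O) = 3*O (R(Z, O) = O - (-2)*O = O + 2*O = 3*O)
y(j) = 1 + 2*j² (y(j) = (j² + j²) + 1 = 2*j² + 1 = 1 + 2*j²)
X(s, C) = -5 + s + 3*C (X(s, C) = (s - 5) + 3*C = (-5 + s) + 3*C = -5 + s + 3*C)
X(y(H(-2)), -2)*25 = (-5 + (1 + 2*4²) + 3*(-2))*25 = (-5 + (1 + 2*16) - 6)*25 = (-5 + (1 + 32) - 6)*25 = (-5 + 33 - 6)*25 = 22*25 = 550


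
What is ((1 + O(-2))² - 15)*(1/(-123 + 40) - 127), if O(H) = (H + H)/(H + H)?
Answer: 115962/83 ≈ 1397.1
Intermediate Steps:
O(H) = 1 (O(H) = (2*H)/((2*H)) = (2*H)*(1/(2*H)) = 1)
((1 + O(-2))² - 15)*(1/(-123 + 40) - 127) = ((1 + 1)² - 15)*(1/(-123 + 40) - 127) = (2² - 15)*(1/(-83) - 127) = (4 - 15)*(-1/83 - 127) = -11*(-10542/83) = 115962/83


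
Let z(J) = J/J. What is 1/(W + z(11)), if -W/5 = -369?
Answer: 1/1846 ≈ 0.00054171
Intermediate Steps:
W = 1845 (W = -5*(-369) = 1845)
z(J) = 1
1/(W + z(11)) = 1/(1845 + 1) = 1/1846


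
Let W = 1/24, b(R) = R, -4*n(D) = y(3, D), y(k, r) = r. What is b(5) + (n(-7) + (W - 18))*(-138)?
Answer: 8967/4 ≈ 2241.8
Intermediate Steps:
n(D) = -D/4
W = 1/24 ≈ 0.041667
b(5) + (n(-7) + (W - 18))*(-138) = 5 + (-1/4*(-7) + (1/24 - 18))*(-138) = 5 + (7/4 - 431/24)*(-138) = 5 - 389/24*(-138) = 5 + 8947/4 = 8967/4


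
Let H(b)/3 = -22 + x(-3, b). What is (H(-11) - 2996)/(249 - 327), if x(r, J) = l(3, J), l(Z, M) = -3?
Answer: 3071/78 ≈ 39.372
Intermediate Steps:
x(r, J) = -3
H(b) = -75 (H(b) = 3*(-22 - 3) = 3*(-25) = -75)
(H(-11) - 2996)/(249 - 327) = (-75 - 2996)/(249 - 327) = -3071/(-78) = -3071*(-1/78) = 3071/78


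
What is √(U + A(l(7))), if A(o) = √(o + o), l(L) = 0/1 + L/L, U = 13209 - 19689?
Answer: √(-6480 + √2) ≈ 80.49*I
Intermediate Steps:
U = -6480
l(L) = 1 (l(L) = 0*1 + 1 = 0 + 1 = 1)
A(o) = √2*√o (A(o) = √(2*o) = √2*√o)
√(U + A(l(7))) = √(-6480 + √2*√1) = √(-6480 + √2*1) = √(-6480 + √2)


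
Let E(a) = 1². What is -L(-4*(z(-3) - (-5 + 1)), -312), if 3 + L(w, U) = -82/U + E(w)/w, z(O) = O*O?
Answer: 215/78 ≈ 2.7564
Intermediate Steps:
E(a) = 1
z(O) = O²
L(w, U) = -3 + 1/w - 82/U (L(w, U) = -3 + (-82/U + 1/w) = -3 + (1/w - 82/U) = -3 + 1/w - 82/U)
-L(-4*(z(-3) - (-5 + 1)), -312) = -(-3 + 1/(-4*((-3)² - (-5 + 1))) - 82/(-312)) = -(-3 + 1/(-4*(9 - 1*(-4))) - 82*(-1/312)) = -(-3 + 1/(-4*(9 + 4)) + 41/156) = -(-3 + 1/(-4*13) + 41/156) = -(-3 + 1/(-52) + 41/156) = -(-3 - 1/52 + 41/156) = -1*(-215/78) = 215/78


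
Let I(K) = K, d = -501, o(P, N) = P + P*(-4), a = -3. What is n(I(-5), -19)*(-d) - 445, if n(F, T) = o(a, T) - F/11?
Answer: 47209/11 ≈ 4291.7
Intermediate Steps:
o(P, N) = -3*P (o(P, N) = P - 4*P = -3*P)
n(F, T) = 9 - F/11 (n(F, T) = -3*(-3) - F/11 = 9 - F/11)
n(I(-5), -19)*(-d) - 445 = (9 - 1/11*(-5))*(-1*(-501)) - 445 = (9 + 5/11)*501 - 445 = (104/11)*501 - 445 = 52104/11 - 445 = 47209/11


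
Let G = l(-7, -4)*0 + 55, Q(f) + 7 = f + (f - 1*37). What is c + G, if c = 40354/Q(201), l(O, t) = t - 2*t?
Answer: 30022/179 ≈ 167.72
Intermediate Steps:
l(O, t) = -t
Q(f) = -44 + 2*f (Q(f) = -7 + (f + (f - 1*37)) = -7 + (f + (f - 37)) = -7 + (f + (-37 + f)) = -7 + (-37 + 2*f) = -44 + 2*f)
c = 20177/179 (c = 40354/(-44 + 2*201) = 40354/(-44 + 402) = 40354/358 = 40354*(1/358) = 20177/179 ≈ 112.72)
G = 55 (G = -1*(-4)*0 + 55 = 4*0 + 55 = 0 + 55 = 55)
c + G = 20177/179 + 55 = 30022/179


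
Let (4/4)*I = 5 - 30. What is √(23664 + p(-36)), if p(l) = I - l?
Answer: 5*√947 ≈ 153.87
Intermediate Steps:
I = -25 (I = 5 - 30 = -25)
p(l) = -25 - l
√(23664 + p(-36)) = √(23664 + (-25 - 1*(-36))) = √(23664 + (-25 + 36)) = √(23664 + 11) = √23675 = 5*√947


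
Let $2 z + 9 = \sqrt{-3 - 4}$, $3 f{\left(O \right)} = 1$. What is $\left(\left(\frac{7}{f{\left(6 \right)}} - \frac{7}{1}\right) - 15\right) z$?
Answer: $\frac{9}{2} - \frac{i \sqrt{7}}{2} \approx 4.5 - 1.3229 i$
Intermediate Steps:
$f{\left(O \right)} = \frac{1}{3}$ ($f{\left(O \right)} = \frac{1}{3} \cdot 1 = \frac{1}{3}$)
$z = - \frac{9}{2} + \frac{i \sqrt{7}}{2}$ ($z = - \frac{9}{2} + \frac{\sqrt{-3 - 4}}{2} = - \frac{9}{2} + \frac{\sqrt{-7}}{2} = - \frac{9}{2} + \frac{i \sqrt{7}}{2} \approx -4.5 + 1.3229 i$)
$\left(\left(\frac{7}{f{\left(6 \right)}} - \frac{7}{1}\right) - 15\right) z = \left(\left(7 \frac{1}{\frac{1}{3}} - \frac{7}{1}\right) - 15\right) \left(- \frac{9}{2} + \frac{i \sqrt{7}}{2}\right) = \left(\left(7 \cdot 3 - 7\right) - 15\right) \left(- \frac{9}{2} + \frac{i \sqrt{7}}{2}\right) = \left(\left(21 - 7\right) - 15\right) \left(- \frac{9}{2} + \frac{i \sqrt{7}}{2}\right) = \left(14 - 15\right) \left(- \frac{9}{2} + \frac{i \sqrt{7}}{2}\right) = - (- \frac{9}{2} + \frac{i \sqrt{7}}{2}) = \frac{9}{2} - \frac{i \sqrt{7}}{2}$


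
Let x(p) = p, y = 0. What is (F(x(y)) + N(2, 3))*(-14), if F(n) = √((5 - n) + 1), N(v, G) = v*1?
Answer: -28 - 14*√6 ≈ -62.293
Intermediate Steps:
N(v, G) = v
F(n) = √(6 - n)
(F(x(y)) + N(2, 3))*(-14) = (√(6 - 1*0) + 2)*(-14) = (√(6 + 0) + 2)*(-14) = (√6 + 2)*(-14) = (2 + √6)*(-14) = -28 - 14*√6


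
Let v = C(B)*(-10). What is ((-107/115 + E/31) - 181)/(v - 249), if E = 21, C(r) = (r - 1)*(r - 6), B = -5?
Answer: 215389/1080195 ≈ 0.19940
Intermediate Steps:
C(r) = (-1 + r)*(-6 + r)
v = -660 (v = (6 + (-5)² - 7*(-5))*(-10) = (6 + 25 + 35)*(-10) = 66*(-10) = -660)
((-107/115 + E/31) - 181)/(v - 249) = ((-107/115 + 21/31) - 181)/(-660 - 249) = ((-107*1/115 + 21*(1/31)) - 181)/(-909) = ((-107/115 + 21/31) - 181)*(-1/909) = (-902/3565 - 181)*(-1/909) = -646167/3565*(-1/909) = 215389/1080195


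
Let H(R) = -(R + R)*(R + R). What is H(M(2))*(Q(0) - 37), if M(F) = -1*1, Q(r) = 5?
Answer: 128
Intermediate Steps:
M(F) = -1
H(R) = -4*R**2 (H(R) = -2*R*2*R = -4*R**2)
H(M(2))*(Q(0) - 37) = (-4*(-1)**2)*(5 - 37) = -4*1*(-32) = -4*(-32) = 128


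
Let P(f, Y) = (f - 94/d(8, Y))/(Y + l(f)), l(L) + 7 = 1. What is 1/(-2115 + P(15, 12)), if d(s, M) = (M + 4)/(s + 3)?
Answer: -48/101917 ≈ -0.00047097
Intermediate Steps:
l(L) = -6 (l(L) = -7 + 1 = -6)
d(s, M) = (4 + M)/(3 + s)
P(f, Y) = (f - 94/(4/11 + Y/11))/(-6 + Y) (P(f, Y) = (f - 94*(3 + 8)/(4 + Y))/(Y - 6) = (f - 94*11/(4 + Y))/(-6 + Y) = (f - 94/(4/11 + Y/11))/(-6 + Y))
1/(-2115 + P(15, 12)) = 1/(-2115 + (-1034 + 15*(4 + 12))/((-6 + 12)*(4 + 12))) = 1/(-2115 + (-1034 + 15*16)/(6*16)) = 1/(-2115 + (⅙)*(1/16)*(-1034 + 240)) = 1/(-2115 + (⅙)*(1/16)*(-794)) = 1/(-2115 - 397/48) = 1/(-101917/48) = -48/101917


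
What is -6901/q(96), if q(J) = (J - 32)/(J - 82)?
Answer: -48307/32 ≈ -1509.6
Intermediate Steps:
q(J) = (-32 + J)/(-82 + J)
-6901/q(96) = -6901*(-82 + 96)/(-32 + 96) = -6901/(64/14) = -6901/((1/14)*64) = -6901/32/7 = -6901*7/32 = -48307/32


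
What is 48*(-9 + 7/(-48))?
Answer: -439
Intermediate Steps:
48*(-9 + 7/(-48)) = 48*(-9 + 7*(-1/48)) = 48*(-9 - 7/48) = 48*(-439/48) = -439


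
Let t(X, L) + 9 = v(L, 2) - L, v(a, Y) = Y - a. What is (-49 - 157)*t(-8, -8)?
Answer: -1854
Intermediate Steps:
t(X, L) = -7 - 2*L (t(X, L) = -9 + ((2 - L) - L) = -9 + (2 - 2*L) = -7 - 2*L)
(-49 - 157)*t(-8, -8) = (-49 - 157)*(-7 - 2*(-8)) = -206*(-7 + 16) = -206*9 = -1854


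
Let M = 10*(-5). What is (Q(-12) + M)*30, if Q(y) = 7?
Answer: -1290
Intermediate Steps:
M = -50
(Q(-12) + M)*30 = (7 - 50)*30 = -43*30 = -1290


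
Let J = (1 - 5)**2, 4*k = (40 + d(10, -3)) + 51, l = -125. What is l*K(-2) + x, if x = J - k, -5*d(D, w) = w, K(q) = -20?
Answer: 24931/10 ≈ 2493.1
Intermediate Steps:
d(D, w) = -w/5
k = 229/10 (k = ((40 - 1/5*(-3)) + 51)/4 = ((40 + 3/5) + 51)/4 = (203/5 + 51)/4 = (1/4)*(458/5) = 229/10 ≈ 22.900)
J = 16 (J = (-4)**2 = 16)
x = -69/10 (x = 16 - 1*229/10 = 16 - 229/10 = -69/10 ≈ -6.9000)
l*K(-2) + x = -125*(-20) - 69/10 = 2500 - 69/10 = 24931/10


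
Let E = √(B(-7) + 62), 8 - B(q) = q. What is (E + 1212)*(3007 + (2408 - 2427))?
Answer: 3621456 + 2988*√77 ≈ 3.6477e+6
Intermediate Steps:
B(q) = 8 - q
E = √77 (E = √((8 - 1*(-7)) + 62) = √((8 + 7) + 62) = √(15 + 62) = √77 ≈ 8.7750)
(E + 1212)*(3007 + (2408 - 2427)) = (√77 + 1212)*(3007 + (2408 - 2427)) = (1212 + √77)*(3007 - 19) = (1212 + √77)*2988 = 3621456 + 2988*√77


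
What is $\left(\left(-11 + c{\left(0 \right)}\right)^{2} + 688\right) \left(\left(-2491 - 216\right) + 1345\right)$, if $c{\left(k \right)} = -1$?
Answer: $-1133184$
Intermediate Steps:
$\left(\left(-11 + c{\left(0 \right)}\right)^{2} + 688\right) \left(\left(-2491 - 216\right) + 1345\right) = \left(\left(-11 - 1\right)^{2} + 688\right) \left(\left(-2491 - 216\right) + 1345\right) = \left(\left(-12\right)^{2} + 688\right) \left(\left(-2491 - 216\right) + 1345\right) = \left(144 + 688\right) \left(-2707 + 1345\right) = 832 \left(-1362\right) = -1133184$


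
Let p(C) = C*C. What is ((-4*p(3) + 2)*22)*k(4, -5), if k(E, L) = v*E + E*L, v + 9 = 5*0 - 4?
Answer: 53856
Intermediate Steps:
p(C) = C²
v = -13 (v = -9 + (5*0 - 4) = -9 + (0 - 4) = -9 - 4 = -13)
k(E, L) = -13*E + E*L
((-4*p(3) + 2)*22)*k(4, -5) = ((-4*3² + 2)*22)*(4*(-13 - 5)) = ((-4*9 + 2)*22)*(4*(-18)) = ((-36 + 2)*22)*(-72) = -34*22*(-72) = -748*(-72) = 53856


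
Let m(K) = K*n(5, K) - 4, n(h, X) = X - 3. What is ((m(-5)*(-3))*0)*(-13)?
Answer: 0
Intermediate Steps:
n(h, X) = -3 + X
m(K) = -4 + K*(-3 + K) (m(K) = K*(-3 + K) - 4 = -4 + K*(-3 + K))
((m(-5)*(-3))*0)*(-13) = (((-4 - 5*(-3 - 5))*(-3))*0)*(-13) = (((-4 - 5*(-8))*(-3))*0)*(-13) = (((-4 + 40)*(-3))*0)*(-13) = ((36*(-3))*0)*(-13) = -108*0*(-13) = 0*(-13) = 0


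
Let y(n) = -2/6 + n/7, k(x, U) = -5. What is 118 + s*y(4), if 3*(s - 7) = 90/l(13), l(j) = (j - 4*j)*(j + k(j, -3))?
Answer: 130651/1092 ≈ 119.64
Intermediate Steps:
y(n) = -⅓ + n/7 (y(n) = -2*⅙ + n*(⅐) = -⅓ + n/7)
l(j) = -3*j*(-5 + j) (l(j) = (j - 4*j)*(j - 5) = (-3*j)*(-5 + j) = -3*j*(-5 + j))
s = 359/52 (s = 7 + (90/((3*13*(5 - 1*13))))/3 = 7 + (90/((3*13*(5 - 13))))/3 = 7 + (90/((3*13*(-8))))/3 = 7 + (90/(-312))/3 = 7 + (90*(-1/312))/3 = 7 + (⅓)*(-15/52) = 7 - 5/52 = 359/52 ≈ 6.9038)
118 + s*y(4) = 118 + 359*(-⅓ + (⅐)*4)/52 = 118 + 359*(-⅓ + 4/7)/52 = 118 + (359/52)*(5/21) = 118 + 1795/1092 = 130651/1092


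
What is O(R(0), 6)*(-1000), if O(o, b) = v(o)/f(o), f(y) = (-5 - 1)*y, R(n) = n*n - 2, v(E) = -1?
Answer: 250/3 ≈ 83.333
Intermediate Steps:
R(n) = -2 + n² (R(n) = n² - 2 = -2 + n²)
f(y) = -6*y
O(o, b) = 1/(6*o) (O(o, b) = -1/((-6*o)) = -(-1)/(6*o) = 1/(6*o))
O(R(0), 6)*(-1000) = (1/(6*(-2 + 0²)))*(-1000) = (1/(6*(-2 + 0)))*(-1000) = ((⅙)/(-2))*(-1000) = ((⅙)*(-½))*(-1000) = -1/12*(-1000) = 250/3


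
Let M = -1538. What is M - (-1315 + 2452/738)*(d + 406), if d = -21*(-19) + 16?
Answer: 396803867/369 ≈ 1.0754e+6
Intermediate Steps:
d = 415 (d = 399 + 16 = 415)
M - (-1315 + 2452/738)*(d + 406) = -1538 - (-1315 + 2452/738)*(415 + 406) = -1538 - (-1315 + 2452*(1/738))*821 = -1538 - (-1315 + 1226/369)*821 = -1538 - (-484009)*821/369 = -1538 - 1*(-397371389/369) = -1538 + 397371389/369 = 396803867/369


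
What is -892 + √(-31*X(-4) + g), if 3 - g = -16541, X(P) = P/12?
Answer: -892 + √148989/3 ≈ -763.34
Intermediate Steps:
X(P) = P/12 (X(P) = P*(1/12) = P/12)
g = 16544 (g = 3 - 1*(-16541) = 3 + 16541 = 16544)
-892 + √(-31*X(-4) + g) = -892 + √(-31*(-4)/12 + 16544) = -892 + √(-31*(-⅓) + 16544) = -892 + √(31/3 + 16544) = -892 + √(49663/3) = -892 + √148989/3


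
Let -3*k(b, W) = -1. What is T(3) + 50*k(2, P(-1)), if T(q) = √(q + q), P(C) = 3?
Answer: 50/3 + √6 ≈ 19.116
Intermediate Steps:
k(b, W) = ⅓ (k(b, W) = -⅓*(-1) = ⅓)
T(q) = √2*√q (T(q) = √(2*q) = √2*√q)
T(3) + 50*k(2, P(-1)) = √2*√3 + 50*(⅓) = √6 + 50/3 = 50/3 + √6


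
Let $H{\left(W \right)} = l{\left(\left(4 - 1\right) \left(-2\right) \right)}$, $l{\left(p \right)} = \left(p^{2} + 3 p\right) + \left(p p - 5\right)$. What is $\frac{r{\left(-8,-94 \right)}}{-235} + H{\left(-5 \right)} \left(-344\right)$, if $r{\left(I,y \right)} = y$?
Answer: $- \frac{84278}{5} \approx -16856.0$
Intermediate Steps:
$l{\left(p \right)} = -5 + 2 p^{2} + 3 p$ ($l{\left(p \right)} = \left(p^{2} + 3 p\right) + \left(p^{2} - 5\right) = \left(p^{2} + 3 p\right) + \left(-5 + p^{2}\right) = -5 + 2 p^{2} + 3 p$)
$H{\left(W \right)} = 49$ ($H{\left(W \right)} = -5 + 2 \left(\left(4 - 1\right) \left(-2\right)\right)^{2} + 3 \left(4 - 1\right) \left(-2\right) = -5 + 2 \left(3 \left(-2\right)\right)^{2} + 3 \cdot 3 \left(-2\right) = -5 + 2 \left(-6\right)^{2} + 3 \left(-6\right) = -5 + 2 \cdot 36 - 18 = -5 + 72 - 18 = 49$)
$\frac{r{\left(-8,-94 \right)}}{-235} + H{\left(-5 \right)} \left(-344\right) = - \frac{94}{-235} + 49 \left(-344\right) = \left(-94\right) \left(- \frac{1}{235}\right) - 16856 = \frac{2}{5} - 16856 = - \frac{84278}{5}$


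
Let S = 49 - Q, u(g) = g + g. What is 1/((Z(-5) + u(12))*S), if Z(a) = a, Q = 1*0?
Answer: 1/931 ≈ 0.0010741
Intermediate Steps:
Q = 0
u(g) = 2*g
S = 49 (S = 49 - 1*0 = 49 + 0 = 49)
1/((Z(-5) + u(12))*S) = 1/((-5 + 2*12)*49) = 1/((-5 + 24)*49) = 1/(19*49) = 1/931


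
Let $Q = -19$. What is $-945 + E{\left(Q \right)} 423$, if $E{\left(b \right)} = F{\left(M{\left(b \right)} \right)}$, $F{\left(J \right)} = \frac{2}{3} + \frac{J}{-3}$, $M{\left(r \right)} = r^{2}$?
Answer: $-51564$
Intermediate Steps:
$F{\left(J \right)} = \frac{2}{3} - \frac{J}{3}$ ($F{\left(J \right)} = 2 \cdot \frac{1}{3} + J \left(- \frac{1}{3}\right) = \frac{2}{3} - \frac{J}{3}$)
$E{\left(b \right)} = \frac{2}{3} - \frac{b^{2}}{3}$
$-945 + E{\left(Q \right)} 423 = -945 + \left(\frac{2}{3} - \frac{\left(-19\right)^{2}}{3}\right) 423 = -945 + \left(\frac{2}{3} - \frac{361}{3}\right) 423 = -945 - 50619 = -51564$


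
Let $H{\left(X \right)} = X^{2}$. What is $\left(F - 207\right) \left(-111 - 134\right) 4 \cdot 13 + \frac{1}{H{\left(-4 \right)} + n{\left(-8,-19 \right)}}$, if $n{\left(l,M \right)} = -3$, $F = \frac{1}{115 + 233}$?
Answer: $\frac{2982609262}{1131} \approx 2.6371 \cdot 10^{6}$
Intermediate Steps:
$F = \frac{1}{348} \approx 0.0028736$
$\left(F - 207\right) \left(-111 - 134\right) 4 \cdot 13 + \frac{1}{H{\left(-4 \right)} + n{\left(-8,-19 \right)}} = \left(\frac{1}{348} - 207\right) \left(-111 - 134\right) 4 \cdot 13 + \frac{1}{\left(-4\right)^{2} - 3} = \left(- \frac{72035}{348}\right) \left(-245\right) 52 + \frac{1}{16 - 3} = \frac{17648575}{348} \cdot 52 + \frac{1}{13} = \frac{229431475}{87} + \frac{1}{13} = \frac{2982609262}{1131}$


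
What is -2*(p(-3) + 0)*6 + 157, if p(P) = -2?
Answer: 181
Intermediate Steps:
-2*(p(-3) + 0)*6 + 157 = -2*(-2 + 0)*6 + 157 = -(-4)*6 + 157 = -2*(-12) + 157 = 24 + 157 = 181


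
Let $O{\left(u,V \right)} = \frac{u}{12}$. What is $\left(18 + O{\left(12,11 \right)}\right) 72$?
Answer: $1368$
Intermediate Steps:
$O{\left(u,V \right)} = \frac{u}{12}$ ($O{\left(u,V \right)} = u \frac{1}{12} = \frac{u}{12}$)
$\left(18 + O{\left(12,11 \right)}\right) 72 = \left(18 + \frac{1}{12} \cdot 12\right) 72 = \left(18 + 1\right) 72 = 19 \cdot 72 = 1368$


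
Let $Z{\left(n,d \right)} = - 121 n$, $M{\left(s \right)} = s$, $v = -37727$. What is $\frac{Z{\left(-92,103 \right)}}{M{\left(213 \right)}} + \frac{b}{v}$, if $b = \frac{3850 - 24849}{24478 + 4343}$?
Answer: $\frac{4034720184077}{77200420557} \approx 52.263$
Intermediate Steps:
$b = - \frac{20999}{28821} \approx -0.7286$
$\frac{Z{\left(-92,103 \right)}}{M{\left(213 \right)}} + \frac{b}{v} = \frac{\left(-121\right) \left(-92\right)}{213} - \frac{20999}{28821 \left(-37727\right)} = 11132 \cdot \frac{1}{213} - - \frac{20999}{1087329867} = \frac{11132}{213} + \frac{20999}{1087329867} = \frac{4034720184077}{77200420557}$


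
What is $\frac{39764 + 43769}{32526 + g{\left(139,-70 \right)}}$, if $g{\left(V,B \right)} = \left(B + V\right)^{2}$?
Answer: $\frac{83533}{37287} \approx 2.2403$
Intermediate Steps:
$\frac{39764 + 43769}{32526 + g{\left(139,-70 \right)}} = \frac{39764 + 43769}{32526 + \left(-70 + 139\right)^{2}} = \frac{83533}{32526 + 69^{2}} = \frac{83533}{32526 + 4761} = \frac{83533}{37287}$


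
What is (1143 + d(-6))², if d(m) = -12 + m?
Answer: 1265625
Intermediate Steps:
(1143 + d(-6))² = (1143 + (-12 - 6))² = (1143 - 18)² = 1125² = 1265625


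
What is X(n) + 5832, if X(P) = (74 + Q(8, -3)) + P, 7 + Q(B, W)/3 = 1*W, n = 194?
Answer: 6070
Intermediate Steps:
Q(B, W) = -21 + 3*W (Q(B, W) = -21 + 3*(1*W) = -21 + 3*W)
X(P) = 44 + P (X(P) = (74 + (-21 + 3*(-3))) + P = (74 + (-21 - 9)) + P = (74 - 30) + P = 44 + P)
X(n) + 5832 = (44 + 194) + 5832 = 238 + 5832 = 6070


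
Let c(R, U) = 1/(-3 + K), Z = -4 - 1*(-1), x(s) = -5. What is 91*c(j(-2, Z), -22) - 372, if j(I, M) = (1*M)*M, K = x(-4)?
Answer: -3067/8 ≈ -383.38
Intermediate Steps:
K = -5
Z = -3 (Z = -4 + 1 = -3)
j(I, M) = M**2 (j(I, M) = M*M = M**2)
c(R, U) = -1/8 (c(R, U) = 1/(-3 - 5) = 1/(-8) = -1/8)
91*c(j(-2, Z), -22) - 372 = 91*(-1/8) - 372 = -91/8 - 372 = -3067/8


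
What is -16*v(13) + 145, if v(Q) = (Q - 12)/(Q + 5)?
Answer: 1297/9 ≈ 144.11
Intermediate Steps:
v(Q) = (-12 + Q)/(5 + Q)
-16*v(13) + 145 = -16*(-12 + 13)/(5 + 13) + 145 = -16/18 + 145 = -8/9 + 145 = 1297/9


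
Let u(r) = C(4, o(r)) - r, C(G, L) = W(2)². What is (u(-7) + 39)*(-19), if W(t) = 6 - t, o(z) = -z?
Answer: -1178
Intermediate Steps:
C(G, L) = 16 (C(G, L) = (6 - 1*2)² = (6 - 2)² = 4² = 16)
u(r) = 16 - r
(u(-7) + 39)*(-19) = ((16 - 1*(-7)) + 39)*(-19) = ((16 + 7) + 39)*(-19) = (23 + 39)*(-19) = 62*(-19) = -1178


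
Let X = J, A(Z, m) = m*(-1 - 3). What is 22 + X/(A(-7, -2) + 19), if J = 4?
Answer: 598/27 ≈ 22.148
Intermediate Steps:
A(Z, m) = -4*m (A(Z, m) = m*(-4) = -4*m)
X = 4
22 + X/(A(-7, -2) + 19) = 22 + 4/(-4*(-2) + 19) = 22 + 4/(8 + 19) = 22 + 4/27 = 598/27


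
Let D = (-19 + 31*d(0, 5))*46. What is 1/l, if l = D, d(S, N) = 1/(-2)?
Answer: -1/1587 ≈ -0.00063012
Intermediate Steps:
d(S, N) = -½
D = -1587 (D = (-19 + 31*(-½))*46 = (-19 - 31/2)*46 = -69/2*46 = -1587)
l = -1587
1/l = 1/(-1587) = -1/1587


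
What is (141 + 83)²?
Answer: 50176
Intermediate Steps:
(141 + 83)² = 224² = 50176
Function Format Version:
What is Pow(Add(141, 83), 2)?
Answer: 50176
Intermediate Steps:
Pow(Add(141, 83), 2) = Pow(224, 2) = 50176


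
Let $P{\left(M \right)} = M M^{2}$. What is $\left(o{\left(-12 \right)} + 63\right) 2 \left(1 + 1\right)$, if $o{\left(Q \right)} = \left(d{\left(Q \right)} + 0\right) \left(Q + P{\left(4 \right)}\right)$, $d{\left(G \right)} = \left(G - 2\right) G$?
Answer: $35196$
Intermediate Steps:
$d{\left(G \right)} = G \left(-2 + G\right)$ ($d{\left(G \right)} = \left(-2 + G\right) G = G \left(-2 + G\right)$)
$P{\left(M \right)} = M^{3}$
$o{\left(Q \right)} = Q \left(-2 + Q\right) \left(64 + Q\right)$ ($o{\left(Q \right)} = \left(Q \left(-2 + Q\right) + 0\right) \left(Q + 4^{3}\right) = Q \left(-2 + Q\right) \left(Q + 64\right) = Q \left(-2 + Q\right) \left(64 + Q\right)$)
$\left(o{\left(-12 \right)} + 63\right) 2 \left(1 + 1\right) = \left(- 12 \left(-2 - 12\right) \left(64 - 12\right) + 63\right) 2 \left(1 + 1\right) = \left(\left(-12\right) \left(-14\right) 52 + 63\right) 2 \cdot 2 = \left(8736 + 63\right) 4 = 8799 \cdot 4 = 35196$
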